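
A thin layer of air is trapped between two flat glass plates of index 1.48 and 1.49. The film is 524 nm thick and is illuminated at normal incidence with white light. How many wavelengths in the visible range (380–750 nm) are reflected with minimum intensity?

1

At the upper boundary (n = 1.48 to n = 1.0) the reflected ray undergoes no phase shift.
Bottom surface (1.0 → 1.49): reflection off a higher-index medium gives a half-wave phase shift.
Exactly one π shift → a net half-wave offset.
For weak reflection here: 2 n t = m λ.
λ = 2 n t / m = 1048 / m nm.
m=1: 1048 nm (IR); m=2: 524 nm (visible); m=3: 349 nm (UV).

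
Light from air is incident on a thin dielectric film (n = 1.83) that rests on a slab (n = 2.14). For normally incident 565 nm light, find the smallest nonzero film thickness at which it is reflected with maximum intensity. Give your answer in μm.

0.154 μm

Ray reflecting at the top interface goes from n = 1.0 toward n = 1.83: a half-wave phase shift.
At the lower boundary (n = 1.83 to n = 2.14) the reflected ray undergoes a half-wave phase shift.
Net: no relative phase inversion (both shifts match).
With no net inversion, constructive interference in reflection requires 2 n t = m λ.
Minimum nonzero at m = 1: t = λ / (2 n) = 565 / (2 × 1.83) = 154 nm.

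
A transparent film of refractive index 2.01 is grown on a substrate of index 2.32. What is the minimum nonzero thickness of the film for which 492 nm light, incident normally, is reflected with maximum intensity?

122 nm

At the upper boundary (n = 1.0 to n = 2.01) the reflected ray undergoes a half-wave phase shift.
Ray reflecting at the bottom interface goes from n = 2.01 toward n = 2.32: a half-wave phase shift.
The two reflections carry the same phase change, so no net offset.
For maximum reflection here: 2 n t = m λ.
Minimum nonzero at m = 1: t = λ / (2 n) = 492 / (2 × 2.01) = 122 nm.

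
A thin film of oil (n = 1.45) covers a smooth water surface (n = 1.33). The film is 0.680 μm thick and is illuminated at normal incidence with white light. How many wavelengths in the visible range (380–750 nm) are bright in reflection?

At the upper boundary (n = 1.0 to n = 1.45) the reflected ray undergoes a half-wave phase shift.
Ray reflecting at the bottom interface goes from n = 1.45 toward n = 1.33: no phase shift.
Net: one phase inversion between the two reflected rays.
With one net inversion, constructive interference in reflection requires 2 n t = (m + ½) λ.
λ = 2 n t / (m + ½) = 1972 / (m + ½) nm.
m=2: 789 nm (IR); m=3: 563 nm (visible); m=4: 438 nm (visible); m=5: 359 nm (UV).

2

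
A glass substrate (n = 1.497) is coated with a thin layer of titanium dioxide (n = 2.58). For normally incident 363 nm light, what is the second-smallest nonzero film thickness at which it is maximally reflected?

106 nm

At the upper boundary (n = 1.0 to n = 2.58) the reflected ray undergoes a half-wave phase shift.
Ray reflecting at the bottom interface goes from n = 2.58 toward n = 1.497: no phase shift.
Net: one phase inversion between the two reflected rays.
For maximum reflection here: 2 n t = (m + ½) λ.
The second-smallest nonzero thickness corresponds to m = 1: t = (m + ½) λ / (2 n) = 1.50 × 363 / (2 × 2.58) = 106 nm.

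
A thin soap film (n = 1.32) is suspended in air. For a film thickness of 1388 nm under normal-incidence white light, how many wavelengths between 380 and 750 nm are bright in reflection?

Top surface (1.0 → 1.32): reflection off a higher-index medium gives a half-wave phase shift.
Ray reflecting at the bottom interface goes from n = 1.32 toward n = 1.0: no phase shift.
Net: one phase inversion between the two reflected rays.
With one net inversion, constructive interference in reflection requires 2 n t = (m + ½) λ.
λ = 2 n t / (m + ½) = 3664 / (m + ½) nm.
m=4: 814 nm (IR); m=5: 666 nm (visible); m=6: 564 nm (visible); m=7: 489 nm (visible); m=8: 431 nm (visible); m=9: 386 nm (visible); m=10: 349 nm (UV).

5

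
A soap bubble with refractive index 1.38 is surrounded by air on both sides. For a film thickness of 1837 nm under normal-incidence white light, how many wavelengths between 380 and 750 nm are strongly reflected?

Ray reflecting at the top interface goes from n = 1.0 toward n = 1.38: a half-wave phase shift.
Ray reflecting at the bottom interface goes from n = 1.38 toward n = 1.0: no phase shift.
The two reflections differ by half a wavelength.
So the condition for constructive reflection is 2 n t = (m + ½) λ.
λ = 2 n t / (m + ½) = 5070 / (m + ½) nm.
m=6: 780 nm (IR); m=7: 676 nm (visible); m=8: 596 nm (visible); m=9: 534 nm (visible); m=10: 483 nm (visible); m=11: 441 nm (visible); m=12: 406 nm (visible); m=13: 376 nm (UV).

6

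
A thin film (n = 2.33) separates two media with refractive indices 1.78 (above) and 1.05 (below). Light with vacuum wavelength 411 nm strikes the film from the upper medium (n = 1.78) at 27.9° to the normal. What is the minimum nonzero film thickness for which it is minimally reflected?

At the upper boundary (n = 1.78 to n = 2.33) the reflected ray undergoes a half-wave phase shift.
At the lower boundary (n = 2.33 to n = 1.05) the reflected ray undergoes no phase shift.
The two reflections differ by half a wavelength.
So the condition for destructive reflection is 2 n t cos θ_r = m λ.
Snell's law: 1.78 sin 27.9° = 2.33 sin θ_r → sin θ_r = 0.357, cos θ_r = 0.934.
Minimum nonzero at m = 1: t = λ / (2 n cos θ_r) = 411 / (2 × 2.33 × 0.934) = 94.4 nm.

94.4 nm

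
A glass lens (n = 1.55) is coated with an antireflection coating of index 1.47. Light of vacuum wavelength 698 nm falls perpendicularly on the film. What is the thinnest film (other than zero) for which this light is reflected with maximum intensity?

237 nm

At the upper boundary (n = 1.0 to n = 1.47) the reflected ray undergoes a half-wave phase shift.
At the lower boundary (n = 1.47 to n = 1.55) the reflected ray undergoes a half-wave phase shift.
The two reflections carry the same phase change, so no net offset.
So the condition for constructive reflection is 2 n t = m λ.
Minimum nonzero at m = 1: t = λ / (2 n) = 698 / (2 × 1.47) = 237 nm.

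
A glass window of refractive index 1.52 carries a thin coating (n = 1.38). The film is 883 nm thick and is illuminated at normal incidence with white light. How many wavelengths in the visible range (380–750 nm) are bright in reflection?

Top surface (1.0 → 1.38): reflection off a higher-index medium gives a half-wave phase shift.
At the lower boundary (n = 1.38 to n = 1.52) the reflected ray undergoes a half-wave phase shift.
Net: no relative phase inversion (both shifts match).
So the condition for constructive reflection is 2 n t = m λ.
λ = 2 n t / m = 2437 / m nm.
m=3: 812 nm (IR); m=4: 609 nm (visible); m=5: 487 nm (visible); m=6: 406 nm (visible); m=7: 348 nm (UV).

3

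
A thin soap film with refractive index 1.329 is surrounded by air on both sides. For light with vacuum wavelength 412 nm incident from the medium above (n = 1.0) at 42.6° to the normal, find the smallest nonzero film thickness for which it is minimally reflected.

Ray reflecting at the top interface goes from n = 1.0 toward n = 1.329: a half-wave phase shift.
Bottom surface (1.329 → 1.0): reflection off a lower-index medium gives no phase shift.
Exactly one π shift → a net half-wave offset.
With one net inversion, destructive interference in reflection requires 2 n t cos θ_r = m λ.
Snell's law: 1.0 sin 42.6° = 1.329 sin θ_r → sin θ_r = 0.509, cos θ_r = 0.861.
Minimum nonzero at m = 1: t = λ / (2 n cos θ_r) = 412 / (2 × 1.329 × 0.861) = 180 nm.

180 nm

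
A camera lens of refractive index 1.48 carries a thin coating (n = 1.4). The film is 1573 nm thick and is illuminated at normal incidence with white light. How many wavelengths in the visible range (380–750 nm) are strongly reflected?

Ray reflecting at the top interface goes from n = 1.0 toward n = 1.4: a half-wave phase shift.
At the lower boundary (n = 1.4 to n = 1.48) the reflected ray undergoes a half-wave phase shift.
Zero or two π shifts → no net half-wave offset.
So the condition for constructive reflection is 2 n t = m λ.
λ = 2 n t / m = 4404 / m nm.
m=5: 881 nm (IR); m=6: 734 nm (visible); m=7: 629 nm (visible); m=8: 551 nm (visible); m=9: 489 nm (visible); m=10: 440 nm (visible); m=11: 400 nm (visible); m=12: 367 nm (UV).

6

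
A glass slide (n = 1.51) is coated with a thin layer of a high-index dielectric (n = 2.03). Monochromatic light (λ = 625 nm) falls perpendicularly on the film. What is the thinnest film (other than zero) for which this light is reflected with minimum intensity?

Ray reflecting at the top interface goes from n = 1.0 toward n = 2.03: a half-wave phase shift.
Bottom surface (2.03 → 1.51): reflection off a lower-index medium gives no phase shift.
The two reflections differ by half a wavelength.
For minimum reflection here: 2 n t = m λ.
Minimum nonzero at m = 1: t = λ / (2 n) = 625 / (2 × 2.03) = 154 nm.

154 nm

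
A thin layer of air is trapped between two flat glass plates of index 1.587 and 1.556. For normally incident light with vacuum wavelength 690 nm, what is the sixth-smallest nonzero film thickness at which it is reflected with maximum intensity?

1898 nm

At the upper boundary (n = 1.587 to n = 1.0) the reflected ray undergoes no phase shift.
At the lower boundary (n = 1.0 to n = 1.556) the reflected ray undergoes a half-wave phase shift.
Exactly one π shift → a net half-wave offset.
So the condition for constructive reflection is 2 n t = (m + ½) λ.
The sixth-smallest nonzero thickness corresponds to m = 5: t = (m + ½) λ / (2 n) = 5.50 × 690 / (2 × 1.0) = 1898 nm.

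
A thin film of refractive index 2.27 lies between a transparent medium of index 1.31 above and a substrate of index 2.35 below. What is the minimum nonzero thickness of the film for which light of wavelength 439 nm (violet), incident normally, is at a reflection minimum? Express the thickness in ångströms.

Top surface (1.31 → 2.27): reflection off a higher-index medium gives a half-wave phase shift.
At the lower boundary (n = 2.27 to n = 2.35) the reflected ray undergoes a half-wave phase shift.
Zero or two π shifts → no net half-wave offset.
With no net inversion, destructive interference in reflection requires 2 n t = (m + ½) λ.
Minimum at m = 0: t = λ / (4 n) = 439 / (4 × 2.27) = 48.3 nm.

483 Å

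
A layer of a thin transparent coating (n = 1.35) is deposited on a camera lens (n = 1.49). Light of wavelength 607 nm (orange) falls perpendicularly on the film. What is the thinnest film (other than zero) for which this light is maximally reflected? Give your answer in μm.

0.225 μm

Top surface (1.0 → 1.35): reflection off a higher-index medium gives a half-wave phase shift.
At the lower boundary (n = 1.35 to n = 1.49) the reflected ray undergoes a half-wave phase shift.
Zero or two π shifts → no net half-wave offset.
With no net inversion, constructive interference in reflection requires 2 n t = m λ.
Minimum nonzero at m = 1: t = λ / (2 n) = 607 / (2 × 1.35) = 225 nm.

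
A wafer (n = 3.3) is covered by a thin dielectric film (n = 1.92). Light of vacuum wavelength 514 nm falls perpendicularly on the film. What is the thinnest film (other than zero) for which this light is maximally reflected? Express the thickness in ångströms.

1339 Å

Ray reflecting at the top interface goes from n = 1.0 toward n = 1.92: a half-wave phase shift.
Bottom surface (1.92 → 3.3): reflection off a higher-index medium gives a half-wave phase shift.
Zero or two π shifts → no net half-wave offset.
For strong reflection here: 2 n t = m λ.
Minimum nonzero at m = 1: t = λ / (2 n) = 514 / (2 × 1.92) = 134 nm.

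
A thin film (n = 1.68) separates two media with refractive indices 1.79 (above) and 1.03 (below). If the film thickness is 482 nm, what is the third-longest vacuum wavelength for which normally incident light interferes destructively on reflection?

648 nm

At the upper boundary (n = 1.79 to n = 1.68) the reflected ray undergoes no phase shift.
At the lower boundary (n = 1.68 to n = 1.03) the reflected ray undergoes no phase shift.
The two reflections carry the same phase change, so no net offset.
For weak reflection here: 2 n t = (m + ½) λ.
λ = 2 n t / (m + ½). The third-longest wavelength is m = 2: λ = 2 × 1.68 × 482 / 2.50 = 648 nm.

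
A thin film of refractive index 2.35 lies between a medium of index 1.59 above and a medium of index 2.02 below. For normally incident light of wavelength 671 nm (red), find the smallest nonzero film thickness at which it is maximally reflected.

At the upper boundary (n = 1.59 to n = 2.35) the reflected ray undergoes a half-wave phase shift.
Ray reflecting at the bottom interface goes from n = 2.35 toward n = 2.02: no phase shift.
Exactly one π shift → a net half-wave offset.
For strong reflection here: 2 n t = (m + ½) λ.
Minimum at m = 0: t = λ / (4 n) = 671 / (4 × 2.35) = 71.4 nm.

71.4 nm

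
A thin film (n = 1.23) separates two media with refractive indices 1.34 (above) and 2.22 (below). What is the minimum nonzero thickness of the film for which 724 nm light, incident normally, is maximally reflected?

147 nm

At the upper boundary (n = 1.34 to n = 1.23) the reflected ray undergoes no phase shift.
Bottom surface (1.23 → 2.22): reflection off a higher-index medium gives a half-wave phase shift.
The two reflections differ by half a wavelength.
With one net inversion, constructive interference in reflection requires 2 n t = (m + ½) λ.
Minimum at m = 0: t = λ / (4 n) = 724 / (4 × 1.23) = 147 nm.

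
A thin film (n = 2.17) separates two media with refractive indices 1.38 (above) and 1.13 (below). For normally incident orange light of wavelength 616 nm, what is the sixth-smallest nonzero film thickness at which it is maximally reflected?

781 nm

At the upper boundary (n = 1.38 to n = 2.17) the reflected ray undergoes a half-wave phase shift.
Ray reflecting at the bottom interface goes from n = 2.17 toward n = 1.13: no phase shift.
Net: one phase inversion between the two reflected rays.
With one net inversion, constructive interference in reflection requires 2 n t = (m + ½) λ.
The sixth-smallest nonzero thickness corresponds to m = 5: t = (m + ½) λ / (2 n) = 5.50 × 616 / (2 × 2.17) = 781 nm.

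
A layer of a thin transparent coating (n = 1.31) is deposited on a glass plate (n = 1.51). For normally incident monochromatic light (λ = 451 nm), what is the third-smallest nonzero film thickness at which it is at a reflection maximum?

516 nm

Top surface (1.0 → 1.31): reflection off a higher-index medium gives a half-wave phase shift.
Ray reflecting at the bottom interface goes from n = 1.31 toward n = 1.51: a half-wave phase shift.
Zero or two π shifts → no net half-wave offset.
With no net inversion, constructive interference in reflection requires 2 n t = m λ.
The third-smallest nonzero thickness corresponds to m = 3: t = m λ / (2 n) = 3.00 × 451 / (2 × 1.31) = 516 nm.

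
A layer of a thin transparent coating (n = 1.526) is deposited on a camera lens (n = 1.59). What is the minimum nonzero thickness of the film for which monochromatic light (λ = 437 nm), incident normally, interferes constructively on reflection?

At the upper boundary (n = 1.0 to n = 1.526) the reflected ray undergoes a half-wave phase shift.
At the lower boundary (n = 1.526 to n = 1.59) the reflected ray undergoes a half-wave phase shift.
Net: no relative phase inversion (both shifts match).
So the condition for constructive reflection is 2 n t = m λ.
Minimum nonzero at m = 1: t = λ / (2 n) = 437 / (2 × 1.526) = 143 nm.

143 nm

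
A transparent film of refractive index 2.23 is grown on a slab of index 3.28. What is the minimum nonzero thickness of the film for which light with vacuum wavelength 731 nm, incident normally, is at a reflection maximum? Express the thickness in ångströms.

1639 Å

Top surface (1.0 → 2.23): reflection off a higher-index medium gives a half-wave phase shift.
Bottom surface (2.23 → 3.28): reflection off a higher-index medium gives a half-wave phase shift.
Net: no relative phase inversion (both shifts match).
So the condition for constructive reflection is 2 n t = m λ.
Minimum nonzero at m = 1: t = λ / (2 n) = 731 / (2 × 2.23) = 164 nm.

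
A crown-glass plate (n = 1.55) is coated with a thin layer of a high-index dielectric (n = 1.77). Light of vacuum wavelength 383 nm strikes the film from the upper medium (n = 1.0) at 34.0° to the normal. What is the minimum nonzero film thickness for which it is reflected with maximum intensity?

57.0 nm

Top surface (1.0 → 1.77): reflection off a higher-index medium gives a half-wave phase shift.
Bottom surface (1.77 → 1.55): reflection off a lower-index medium gives no phase shift.
The two reflections differ by half a wavelength.
With one net inversion, constructive interference in reflection requires 2 n t cos θ_r = (m + ½) λ.
Snell's law: 1.0 sin 34.0° = 1.77 sin θ_r → sin θ_r = 0.316, cos θ_r = 0.949.
Minimum at m = 0: t = λ / (4 n cos θ_r) = 383 / (4 × 1.77 × 0.949) = 57.0 nm.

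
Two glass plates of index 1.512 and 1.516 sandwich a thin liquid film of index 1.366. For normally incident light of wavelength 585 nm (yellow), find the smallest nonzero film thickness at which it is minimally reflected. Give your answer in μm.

0.214 μm

Top surface (1.512 → 1.366): reflection off a lower-index medium gives no phase shift.
Bottom surface (1.366 → 1.516): reflection off a higher-index medium gives a half-wave phase shift.
Exactly one π shift → a net half-wave offset.
With one net inversion, destructive interference in reflection requires 2 n t = m λ.
Minimum nonzero at m = 1: t = λ / (2 n) = 585 / (2 × 1.366) = 214 nm.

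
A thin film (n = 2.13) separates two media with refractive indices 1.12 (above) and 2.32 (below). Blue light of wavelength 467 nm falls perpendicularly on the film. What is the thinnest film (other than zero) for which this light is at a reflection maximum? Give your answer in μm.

0.110 μm

Top surface (1.12 → 2.13): reflection off a higher-index medium gives a half-wave phase shift.
Ray reflecting at the bottom interface goes from n = 2.13 toward n = 2.32: a half-wave phase shift.
Zero or two π shifts → no net half-wave offset.
For bright reflection here: 2 n t = m λ.
Minimum nonzero at m = 1: t = λ / (2 n) = 467 / (2 × 2.13) = 110 nm.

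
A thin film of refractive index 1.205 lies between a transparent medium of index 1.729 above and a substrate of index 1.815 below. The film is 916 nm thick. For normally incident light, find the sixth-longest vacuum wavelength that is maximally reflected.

Ray reflecting at the top interface goes from n = 1.729 toward n = 1.205: no phase shift.
At the lower boundary (n = 1.205 to n = 1.815) the reflected ray undergoes a half-wave phase shift.
Exactly one π shift → a net half-wave offset.
So the condition for constructive reflection is 2 n t = (m + ½) λ.
λ = 2 n t / (m + ½). The sixth-longest wavelength is m = 5: λ = 2 × 1.205 × 916 / 5.50 = 401 nm.

401 nm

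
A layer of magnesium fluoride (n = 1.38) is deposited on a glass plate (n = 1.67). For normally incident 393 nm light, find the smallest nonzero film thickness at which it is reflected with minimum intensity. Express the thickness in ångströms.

Top surface (1.0 → 1.38): reflection off a higher-index medium gives a half-wave phase shift.
At the lower boundary (n = 1.38 to n = 1.67) the reflected ray undergoes a half-wave phase shift.
Zero or two π shifts → no net half-wave offset.
For minimum reflection here: 2 n t = (m + ½) λ.
Minimum at m = 0: t = λ / (4 n) = 393 / (4 × 1.38) = 71.2 nm.

712 Å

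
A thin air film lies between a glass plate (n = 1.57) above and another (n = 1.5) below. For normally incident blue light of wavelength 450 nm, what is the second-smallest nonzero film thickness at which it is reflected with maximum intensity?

At the upper boundary (n = 1.57 to n = 1.0) the reflected ray undergoes no phase shift.
At the lower boundary (n = 1.0 to n = 1.5) the reflected ray undergoes a half-wave phase shift.
Net: one phase inversion between the two reflected rays.
So the condition for constructive reflection is 2 n t = (m + ½) λ.
The second-smallest nonzero thickness corresponds to m = 1: t = (m + ½) λ / (2 n) = 1.50 × 450 / (2 × 1.0) = 338 nm.

338 nm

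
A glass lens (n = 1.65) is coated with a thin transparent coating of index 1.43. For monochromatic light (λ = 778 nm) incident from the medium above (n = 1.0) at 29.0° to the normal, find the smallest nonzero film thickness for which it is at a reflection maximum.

At the upper boundary (n = 1.0 to n = 1.43) the reflected ray undergoes a half-wave phase shift.
At the lower boundary (n = 1.43 to n = 1.65) the reflected ray undergoes a half-wave phase shift.
The two reflections carry the same phase change, so no net offset.
With no net inversion, constructive interference in reflection requires 2 n t cos θ_r = m λ.
Snell's law: 1.0 sin 29.0° = 1.43 sin θ_r → sin θ_r = 0.339, cos θ_r = 0.941.
Minimum nonzero at m = 1: t = λ / (2 n cos θ_r) = 778 / (2 × 1.43 × 0.941) = 289 nm.

289 nm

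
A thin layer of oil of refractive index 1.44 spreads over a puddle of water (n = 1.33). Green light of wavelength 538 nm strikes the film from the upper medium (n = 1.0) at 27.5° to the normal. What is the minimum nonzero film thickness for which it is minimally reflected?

Ray reflecting at the top interface goes from n = 1.0 toward n = 1.44: a half-wave phase shift.
Ray reflecting at the bottom interface goes from n = 1.44 toward n = 1.33: no phase shift.
The two reflections differ by half a wavelength.
For minimum reflection here: 2 n t cos θ_r = m λ.
Snell's law: 1.0 sin 27.5° = 1.44 sin θ_r → sin θ_r = 0.321, cos θ_r = 0.947.
Minimum nonzero at m = 1: t = λ / (2 n cos θ_r) = 538 / (2 × 1.44 × 0.947) = 197 nm.

197 nm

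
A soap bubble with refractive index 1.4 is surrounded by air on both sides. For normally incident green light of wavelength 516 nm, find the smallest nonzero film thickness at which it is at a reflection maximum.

At the upper boundary (n = 1.0 to n = 1.4) the reflected ray undergoes a half-wave phase shift.
Bottom surface (1.4 → 1.0): reflection off a lower-index medium gives no phase shift.
The two reflections differ by half a wavelength.
With one net inversion, constructive interference in reflection requires 2 n t = (m + ½) λ.
Minimum at m = 0: t = λ / (4 n) = 516 / (4 × 1.4) = 92.1 nm.

92.1 nm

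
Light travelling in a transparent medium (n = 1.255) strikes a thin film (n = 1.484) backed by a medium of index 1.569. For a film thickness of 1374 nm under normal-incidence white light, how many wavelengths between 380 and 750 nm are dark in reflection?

6

At the upper boundary (n = 1.255 to n = 1.484) the reflected ray undergoes a half-wave phase shift.
Ray reflecting at the bottom interface goes from n = 1.484 toward n = 1.569: a half-wave phase shift.
Net: no relative phase inversion (both shifts match).
With no net inversion, destructive interference in reflection requires 2 n t = (m + ½) λ.
λ = 2 n t / (m + ½) = 4078 / (m + ½) nm.
m=4: 906 nm (IR); m=5: 741 nm (visible); m=6: 627 nm (visible); m=7: 544 nm (visible); m=8: 480 nm (visible); m=9: 429 nm (visible); m=10: 388 nm (visible); m=11: 355 nm (UV).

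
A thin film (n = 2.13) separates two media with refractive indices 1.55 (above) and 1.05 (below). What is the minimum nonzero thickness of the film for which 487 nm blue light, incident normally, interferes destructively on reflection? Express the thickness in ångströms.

1143 Å

Top surface (1.55 → 2.13): reflection off a higher-index medium gives a half-wave phase shift.
At the lower boundary (n = 2.13 to n = 1.05) the reflected ray undergoes no phase shift.
The two reflections differ by half a wavelength.
So the condition for destructive reflection is 2 n t = m λ.
Minimum nonzero at m = 1: t = λ / (2 n) = 487 / (2 × 2.13) = 114 nm.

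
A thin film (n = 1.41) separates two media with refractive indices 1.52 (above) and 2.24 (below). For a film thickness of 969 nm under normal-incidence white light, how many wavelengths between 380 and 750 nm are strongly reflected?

At the upper boundary (n = 1.52 to n = 1.41) the reflected ray undergoes no phase shift.
Bottom surface (1.41 → 2.24): reflection off a higher-index medium gives a half-wave phase shift.
Exactly one π shift → a net half-wave offset.
For bright reflection here: 2 n t = (m + ½) λ.
λ = 2 n t / (m + ½) = 2733 / (m + ½) nm.
m=3: 781 nm (IR); m=4: 607 nm (visible); m=5: 497 nm (visible); m=6: 420 nm (visible); m=7: 364 nm (UV).

3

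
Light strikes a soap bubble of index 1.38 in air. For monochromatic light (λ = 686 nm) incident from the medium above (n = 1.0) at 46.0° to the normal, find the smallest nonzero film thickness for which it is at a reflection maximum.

At the upper boundary (n = 1.0 to n = 1.38) the reflected ray undergoes a half-wave phase shift.
Bottom surface (1.38 → 1.0): reflection off a lower-index medium gives no phase shift.
Net: one phase inversion between the two reflected rays.
For strong reflection here: 2 n t cos θ_r = (m + ½) λ.
Snell's law: 1.0 sin 46.0° = 1.38 sin θ_r → sin θ_r = 0.521, cos θ_r = 0.853.
Minimum at m = 0: t = λ / (4 n cos θ_r) = 686 / (4 × 1.38 × 0.853) = 146 nm.

146 nm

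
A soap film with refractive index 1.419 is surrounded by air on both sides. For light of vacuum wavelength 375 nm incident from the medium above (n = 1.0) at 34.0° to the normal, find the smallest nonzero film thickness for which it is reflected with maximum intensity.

71.9 nm

At the upper boundary (n = 1.0 to n = 1.419) the reflected ray undergoes a half-wave phase shift.
At the lower boundary (n = 1.419 to n = 1.0) the reflected ray undergoes no phase shift.
Exactly one π shift → a net half-wave offset.
For bright reflection here: 2 n t cos θ_r = (m + ½) λ.
Snell's law: 1.0 sin 34.0° = 1.419 sin θ_r → sin θ_r = 0.394, cos θ_r = 0.919.
Minimum at m = 0: t = λ / (4 n cos θ_r) = 375 / (4 × 1.419 × 0.919) = 71.9 nm.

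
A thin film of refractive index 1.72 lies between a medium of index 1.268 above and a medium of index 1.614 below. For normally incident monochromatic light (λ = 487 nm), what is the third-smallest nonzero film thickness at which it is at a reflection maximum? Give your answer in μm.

0.354 μm

Ray reflecting at the top interface goes from n = 1.268 toward n = 1.72: a half-wave phase shift.
Bottom surface (1.72 → 1.614): reflection off a lower-index medium gives no phase shift.
Exactly one π shift → a net half-wave offset.
With one net inversion, constructive interference in reflection requires 2 n t = (m + ½) λ.
The third-smallest nonzero thickness corresponds to m = 2: t = (m + ½) λ / (2 n) = 2.50 × 487 / (2 × 1.72) = 354 nm.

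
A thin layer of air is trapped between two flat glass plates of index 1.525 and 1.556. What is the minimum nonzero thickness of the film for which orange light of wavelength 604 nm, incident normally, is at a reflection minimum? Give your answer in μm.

At the upper boundary (n = 1.525 to n = 1.0) the reflected ray undergoes no phase shift.
Ray reflecting at the bottom interface goes from n = 1.0 toward n = 1.556: a half-wave phase shift.
Net: one phase inversion between the two reflected rays.
So the condition for destructive reflection is 2 n t = m λ.
Minimum nonzero at m = 1: t = λ / (2 n) = 604 / (2 × 1.0) = 302 nm.

0.302 μm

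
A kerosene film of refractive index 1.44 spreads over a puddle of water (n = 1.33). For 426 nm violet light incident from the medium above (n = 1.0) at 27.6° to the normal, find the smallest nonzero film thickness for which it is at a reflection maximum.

78.1 nm

Top surface (1.0 → 1.44): reflection off a higher-index medium gives a half-wave phase shift.
Ray reflecting at the bottom interface goes from n = 1.44 toward n = 1.33: no phase shift.
Net: one phase inversion between the two reflected rays.
For bright reflection here: 2 n t cos θ_r = (m + ½) λ.
Snell's law: 1.0 sin 27.6° = 1.44 sin θ_r → sin θ_r = 0.322, cos θ_r = 0.947.
Minimum at m = 0: t = λ / (4 n cos θ_r) = 426 / (4 × 1.44 × 0.947) = 78.1 nm.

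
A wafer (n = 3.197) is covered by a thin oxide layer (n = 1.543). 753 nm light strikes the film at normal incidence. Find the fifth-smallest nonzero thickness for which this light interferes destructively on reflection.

Top surface (1.0 → 1.543): reflection off a higher-index medium gives a half-wave phase shift.
At the lower boundary (n = 1.543 to n = 3.197) the reflected ray undergoes a half-wave phase shift.
Net: no relative phase inversion (both shifts match).
So the condition for destructive reflection is 2 n t = (m + ½) λ.
The fifth-smallest nonzero thickness corresponds to m = 4: t = (m + ½) λ / (2 n) = 4.50 × 753 / (2 × 1.543) = 1098 nm.

1098 nm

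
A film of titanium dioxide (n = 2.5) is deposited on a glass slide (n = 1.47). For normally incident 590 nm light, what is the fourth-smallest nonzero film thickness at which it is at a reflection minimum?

Ray reflecting at the top interface goes from n = 1.0 toward n = 2.5: a half-wave phase shift.
Ray reflecting at the bottom interface goes from n = 2.5 toward n = 1.47: no phase shift.
Net: one phase inversion between the two reflected rays.
With one net inversion, destructive interference in reflection requires 2 n t = m λ.
The fourth-smallest nonzero thickness corresponds to m = 4: t = m λ / (2 n) = 4.00 × 590 / (2 × 2.5) = 472 nm.

472 nm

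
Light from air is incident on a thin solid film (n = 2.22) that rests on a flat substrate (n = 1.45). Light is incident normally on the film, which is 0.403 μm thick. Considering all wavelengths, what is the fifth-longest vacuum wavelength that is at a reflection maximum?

Ray reflecting at the top interface goes from n = 1.0 toward n = 2.22: a half-wave phase shift.
At the lower boundary (n = 2.22 to n = 1.45) the reflected ray undergoes no phase shift.
Net: one phase inversion between the two reflected rays.
So the condition for constructive reflection is 2 n t = (m + ½) λ.
λ = 2 n t / (m + ½). The fifth-longest wavelength is m = 4: λ = 2 × 2.22 × 403 / 4.50 = 398 nm.

398 nm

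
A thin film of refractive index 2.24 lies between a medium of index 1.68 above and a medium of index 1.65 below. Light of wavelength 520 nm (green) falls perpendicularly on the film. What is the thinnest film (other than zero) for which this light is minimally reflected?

116 nm

Ray reflecting at the top interface goes from n = 1.68 toward n = 2.24: a half-wave phase shift.
At the lower boundary (n = 2.24 to n = 1.65) the reflected ray undergoes no phase shift.
Net: one phase inversion between the two reflected rays.
For minimum reflection here: 2 n t = m λ.
Minimum nonzero at m = 1: t = λ / (2 n) = 520 / (2 × 2.24) = 116 nm.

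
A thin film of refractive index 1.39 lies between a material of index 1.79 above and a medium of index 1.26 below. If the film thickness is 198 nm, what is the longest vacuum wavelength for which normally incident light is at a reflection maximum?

At the upper boundary (n = 1.79 to n = 1.39) the reflected ray undergoes no phase shift.
Bottom surface (1.39 → 1.26): reflection off a lower-index medium gives no phase shift.
The two reflections carry the same phase change, so no net offset.
With no net inversion, constructive interference in reflection requires 2 n t = m λ.
λ = 2 n t / m. The longest wavelength is m = 1: λ = 2 × 1.39 × 198 / 1.00 = 550 nm.

550 nm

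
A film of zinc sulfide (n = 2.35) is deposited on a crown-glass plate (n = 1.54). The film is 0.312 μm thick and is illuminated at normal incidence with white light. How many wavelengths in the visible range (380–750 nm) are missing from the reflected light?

Top surface (1.0 → 2.35): reflection off a higher-index medium gives a half-wave phase shift.
Ray reflecting at the bottom interface goes from n = 2.35 toward n = 1.54: no phase shift.
The two reflections differ by half a wavelength.
For minimum reflection here: 2 n t = m λ.
λ = 2 n t / m = 1466 / m nm.
m=1: 1466 nm (IR); m=2: 733 nm (visible); m=3: 489 nm (visible); m=4: 367 nm (UV).

2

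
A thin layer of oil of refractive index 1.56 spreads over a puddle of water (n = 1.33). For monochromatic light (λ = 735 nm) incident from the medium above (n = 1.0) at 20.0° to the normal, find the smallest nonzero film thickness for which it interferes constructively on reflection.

At the upper boundary (n = 1.0 to n = 1.56) the reflected ray undergoes a half-wave phase shift.
Ray reflecting at the bottom interface goes from n = 1.56 toward n = 1.33: no phase shift.
Exactly one π shift → a net half-wave offset.
For maximum reflection here: 2 n t cos θ_r = (m + ½) λ.
Snell's law: 1.0 sin 20.0° = 1.56 sin θ_r → sin θ_r = 0.219, cos θ_r = 0.976.
Minimum at m = 0: t = λ / (4 n cos θ_r) = 735 / (4 × 1.56 × 0.976) = 121 nm.

121 nm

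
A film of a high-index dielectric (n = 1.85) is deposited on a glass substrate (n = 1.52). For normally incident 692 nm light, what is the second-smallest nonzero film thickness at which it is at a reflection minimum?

Ray reflecting at the top interface goes from n = 1.0 toward n = 1.85: a half-wave phase shift.
Bottom surface (1.85 → 1.52): reflection off a lower-index medium gives no phase shift.
Net: one phase inversion between the two reflected rays.
So the condition for destructive reflection is 2 n t = m λ.
The second-smallest nonzero thickness corresponds to m = 2: t = m λ / (2 n) = 2.00 × 692 / (2 × 1.85) = 374 nm.

374 nm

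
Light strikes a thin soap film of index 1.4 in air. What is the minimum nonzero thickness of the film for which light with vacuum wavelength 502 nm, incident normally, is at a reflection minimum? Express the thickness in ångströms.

Ray reflecting at the top interface goes from n = 1.0 toward n = 1.4: a half-wave phase shift.
Bottom surface (1.4 → 1.0): reflection off a lower-index medium gives no phase shift.
Exactly one π shift → a net half-wave offset.
With one net inversion, destructive interference in reflection requires 2 n t = m λ.
Minimum nonzero at m = 1: t = λ / (2 n) = 502 / (2 × 1.4) = 179 nm.

1793 Å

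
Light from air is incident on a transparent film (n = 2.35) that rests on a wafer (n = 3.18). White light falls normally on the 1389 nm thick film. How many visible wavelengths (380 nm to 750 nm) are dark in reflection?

Ray reflecting at the top interface goes from n = 1.0 toward n = 2.35: a half-wave phase shift.
Ray reflecting at the bottom interface goes from n = 2.35 toward n = 3.18: a half-wave phase shift.
The two reflections carry the same phase change, so no net offset.
With no net inversion, destructive interference in reflection requires 2 n t = (m + ½) λ.
λ = 2 n t / (m + ½) = 6528 / (m + ½) nm.
m=8: 768 nm (IR); m=9: 687 nm (visible); m=10: 622 nm (visible); m=11: 568 nm (visible); m=12: 522 nm (visible); m=13: 484 nm (visible); m=14: 450 nm (visible); m=15: 421 nm (visible); m=16: 396 nm (visible); m=17: 373 nm (UV).

8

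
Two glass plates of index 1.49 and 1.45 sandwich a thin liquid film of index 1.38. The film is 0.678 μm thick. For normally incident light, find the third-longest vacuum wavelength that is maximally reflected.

749 nm

Top surface (1.49 → 1.38): reflection off a lower-index medium gives no phase shift.
Bottom surface (1.38 → 1.45): reflection off a higher-index medium gives a half-wave phase shift.
Net: one phase inversion between the two reflected rays.
With one net inversion, constructive interference in reflection requires 2 n t = (m + ½) λ.
λ = 2 n t / (m + ½). The third-longest wavelength is m = 2: λ = 2 × 1.38 × 678 / 2.50 = 749 nm.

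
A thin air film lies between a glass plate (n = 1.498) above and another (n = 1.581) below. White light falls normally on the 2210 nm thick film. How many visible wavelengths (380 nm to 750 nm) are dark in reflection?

6

At the upper boundary (n = 1.498 to n = 1.0) the reflected ray undergoes no phase shift.
At the lower boundary (n = 1.0 to n = 1.581) the reflected ray undergoes a half-wave phase shift.
The two reflections differ by half a wavelength.
With one net inversion, destructive interference in reflection requires 2 n t = m λ.
λ = 2 n t / m = 4420 / m nm.
m=5: 884 nm (IR); m=6: 737 nm (visible); m=7: 631 nm (visible); m=8: 553 nm (visible); m=9: 491 nm (visible); m=10: 442 nm (visible); m=11: 402 nm (visible); m=12: 368 nm (UV).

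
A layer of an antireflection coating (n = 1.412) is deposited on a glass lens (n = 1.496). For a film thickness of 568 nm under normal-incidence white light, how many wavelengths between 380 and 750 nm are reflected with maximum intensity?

Top surface (1.0 → 1.412): reflection off a higher-index medium gives a half-wave phase shift.
Ray reflecting at the bottom interface goes from n = 1.412 toward n = 1.496: a half-wave phase shift.
The two reflections carry the same phase change, so no net offset.
So the condition for constructive reflection is 2 n t = m λ.
λ = 2 n t / m = 1604 / m nm.
m=2: 802 nm (IR); m=3: 535 nm (visible); m=4: 401 nm (visible); m=5: 321 nm (UV).

2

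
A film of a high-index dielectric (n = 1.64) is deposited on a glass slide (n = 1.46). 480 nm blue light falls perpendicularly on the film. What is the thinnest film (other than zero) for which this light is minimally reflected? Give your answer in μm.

0.146 μm

At the upper boundary (n = 1.0 to n = 1.64) the reflected ray undergoes a half-wave phase shift.
Bottom surface (1.64 → 1.46): reflection off a lower-index medium gives no phase shift.
Net: one phase inversion between the two reflected rays.
With one net inversion, destructive interference in reflection requires 2 n t = m λ.
Minimum nonzero at m = 1: t = λ / (2 n) = 480 / (2 × 1.64) = 146 nm.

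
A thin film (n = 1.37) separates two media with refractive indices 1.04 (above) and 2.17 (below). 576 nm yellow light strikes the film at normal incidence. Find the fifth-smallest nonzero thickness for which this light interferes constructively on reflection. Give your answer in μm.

1.05 μm

Top surface (1.04 → 1.37): reflection off a higher-index medium gives a half-wave phase shift.
Ray reflecting at the bottom interface goes from n = 1.37 toward n = 2.17: a half-wave phase shift.
Net: no relative phase inversion (both shifts match).
So the condition for constructive reflection is 2 n t = m λ.
The fifth-smallest nonzero thickness corresponds to m = 5: t = m λ / (2 n) = 5.00 × 576 / (2 × 1.37) = 1051 nm.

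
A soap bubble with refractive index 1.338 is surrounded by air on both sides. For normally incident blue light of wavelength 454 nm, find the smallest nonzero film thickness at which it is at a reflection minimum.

At the upper boundary (n = 1.0 to n = 1.338) the reflected ray undergoes a half-wave phase shift.
At the lower boundary (n = 1.338 to n = 1.0) the reflected ray undergoes no phase shift.
Net: one phase inversion between the two reflected rays.
For minimum reflection here: 2 n t = m λ.
Minimum nonzero at m = 1: t = λ / (2 n) = 454 / (2 × 1.338) = 170 nm.

170 nm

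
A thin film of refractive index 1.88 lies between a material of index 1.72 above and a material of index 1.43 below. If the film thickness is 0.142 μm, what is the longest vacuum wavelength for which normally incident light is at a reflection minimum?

At the upper boundary (n = 1.72 to n = 1.88) the reflected ray undergoes a half-wave phase shift.
At the lower boundary (n = 1.88 to n = 1.43) the reflected ray undergoes no phase shift.
Exactly one π shift → a net half-wave offset.
So the condition for destructive reflection is 2 n t = m λ.
λ = 2 n t / m. The longest wavelength is m = 1: λ = 2 × 1.88 × 142 / 1.00 = 534 nm.

534 nm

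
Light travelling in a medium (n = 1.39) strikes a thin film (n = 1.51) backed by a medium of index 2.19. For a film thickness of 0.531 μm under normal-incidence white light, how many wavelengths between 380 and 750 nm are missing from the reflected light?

Top surface (1.39 → 1.51): reflection off a higher-index medium gives a half-wave phase shift.
Bottom surface (1.51 → 2.19): reflection off a higher-index medium gives a half-wave phase shift.
Zero or two π shifts → no net half-wave offset.
So the condition for destructive reflection is 2 n t = (m + ½) λ.
λ = 2 n t / (m + ½) = 1604 / (m + ½) nm.
m=1: 1069 nm (IR); m=2: 641 nm (visible); m=3: 458 nm (visible); m=4: 356 nm (UV).

2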